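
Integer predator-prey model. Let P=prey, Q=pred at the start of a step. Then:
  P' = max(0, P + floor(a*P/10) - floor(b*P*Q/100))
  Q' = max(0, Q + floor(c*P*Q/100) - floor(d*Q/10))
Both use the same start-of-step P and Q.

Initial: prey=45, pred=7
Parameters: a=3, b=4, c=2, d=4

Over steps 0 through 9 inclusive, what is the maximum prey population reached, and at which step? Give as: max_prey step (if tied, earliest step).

Answer: 46 1

Derivation:
Step 1: prey: 45+13-12=46; pred: 7+6-2=11
Step 2: prey: 46+13-20=39; pred: 11+10-4=17
Step 3: prey: 39+11-26=24; pred: 17+13-6=24
Step 4: prey: 24+7-23=8; pred: 24+11-9=26
Step 5: prey: 8+2-8=2; pred: 26+4-10=20
Step 6: prey: 2+0-1=1; pred: 20+0-8=12
Step 7: prey: 1+0-0=1; pred: 12+0-4=8
Step 8: prey: 1+0-0=1; pred: 8+0-3=5
Step 9: prey: 1+0-0=1; pred: 5+0-2=3
Max prey = 46 at step 1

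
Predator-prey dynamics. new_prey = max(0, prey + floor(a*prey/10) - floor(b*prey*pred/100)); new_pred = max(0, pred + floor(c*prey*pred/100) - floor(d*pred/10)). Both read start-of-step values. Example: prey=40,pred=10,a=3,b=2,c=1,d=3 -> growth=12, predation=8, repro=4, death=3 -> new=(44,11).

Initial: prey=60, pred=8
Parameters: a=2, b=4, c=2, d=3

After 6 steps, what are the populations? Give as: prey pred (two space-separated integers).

Answer: 0 14

Derivation:
Step 1: prey: 60+12-19=53; pred: 8+9-2=15
Step 2: prey: 53+10-31=32; pred: 15+15-4=26
Step 3: prey: 32+6-33=5; pred: 26+16-7=35
Step 4: prey: 5+1-7=0; pred: 35+3-10=28
Step 5: prey: 0+0-0=0; pred: 28+0-8=20
Step 6: prey: 0+0-0=0; pred: 20+0-6=14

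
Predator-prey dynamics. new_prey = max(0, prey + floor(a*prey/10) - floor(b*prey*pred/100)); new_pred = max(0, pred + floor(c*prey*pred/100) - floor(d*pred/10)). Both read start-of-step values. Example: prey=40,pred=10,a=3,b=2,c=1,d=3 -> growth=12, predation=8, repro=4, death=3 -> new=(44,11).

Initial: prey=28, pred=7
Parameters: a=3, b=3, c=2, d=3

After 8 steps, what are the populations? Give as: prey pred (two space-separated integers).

Answer: 4 22

Derivation:
Step 1: prey: 28+8-5=31; pred: 7+3-2=8
Step 2: prey: 31+9-7=33; pred: 8+4-2=10
Step 3: prey: 33+9-9=33; pred: 10+6-3=13
Step 4: prey: 33+9-12=30; pred: 13+8-3=18
Step 5: prey: 30+9-16=23; pred: 18+10-5=23
Step 6: prey: 23+6-15=14; pred: 23+10-6=27
Step 7: prey: 14+4-11=7; pred: 27+7-8=26
Step 8: prey: 7+2-5=4; pred: 26+3-7=22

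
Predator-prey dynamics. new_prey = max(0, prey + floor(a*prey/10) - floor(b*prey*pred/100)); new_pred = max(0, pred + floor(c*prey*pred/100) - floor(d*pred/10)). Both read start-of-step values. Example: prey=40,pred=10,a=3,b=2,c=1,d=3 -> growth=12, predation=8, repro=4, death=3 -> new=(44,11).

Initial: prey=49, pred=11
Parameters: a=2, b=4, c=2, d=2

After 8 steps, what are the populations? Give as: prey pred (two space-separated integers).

Answer: 0 12

Derivation:
Step 1: prey: 49+9-21=37; pred: 11+10-2=19
Step 2: prey: 37+7-28=16; pred: 19+14-3=30
Step 3: prey: 16+3-19=0; pred: 30+9-6=33
Step 4: prey: 0+0-0=0; pred: 33+0-6=27
Step 5: prey: 0+0-0=0; pred: 27+0-5=22
Step 6: prey: 0+0-0=0; pred: 22+0-4=18
Step 7: prey: 0+0-0=0; pred: 18+0-3=15
Step 8: prey: 0+0-0=0; pred: 15+0-3=12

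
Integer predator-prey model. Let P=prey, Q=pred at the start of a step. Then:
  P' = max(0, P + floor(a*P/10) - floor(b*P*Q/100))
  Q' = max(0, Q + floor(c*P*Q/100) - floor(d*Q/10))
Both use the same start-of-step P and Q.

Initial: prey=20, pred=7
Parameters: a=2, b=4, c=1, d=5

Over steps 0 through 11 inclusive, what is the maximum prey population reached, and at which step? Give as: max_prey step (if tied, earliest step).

Step 1: prey: 20+4-5=19; pred: 7+1-3=5
Step 2: prey: 19+3-3=19; pred: 5+0-2=3
Step 3: prey: 19+3-2=20; pred: 3+0-1=2
Step 4: prey: 20+4-1=23; pred: 2+0-1=1
Step 5: prey: 23+4-0=27; pred: 1+0-0=1
Step 6: prey: 27+5-1=31; pred: 1+0-0=1
Step 7: prey: 31+6-1=36; pred: 1+0-0=1
Step 8: prey: 36+7-1=42; pred: 1+0-0=1
Step 9: prey: 42+8-1=49; pred: 1+0-0=1
Step 10: prey: 49+9-1=57; pred: 1+0-0=1
Step 11: prey: 57+11-2=66; pred: 1+0-0=1
Max prey = 66 at step 11

Answer: 66 11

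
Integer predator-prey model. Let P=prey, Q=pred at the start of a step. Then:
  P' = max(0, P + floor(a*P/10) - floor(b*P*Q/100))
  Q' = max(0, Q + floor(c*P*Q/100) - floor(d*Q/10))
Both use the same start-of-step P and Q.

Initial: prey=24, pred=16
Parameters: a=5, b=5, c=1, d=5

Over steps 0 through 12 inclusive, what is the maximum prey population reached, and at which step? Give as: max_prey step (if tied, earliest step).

Answer: 358 12

Derivation:
Step 1: prey: 24+12-19=17; pred: 16+3-8=11
Step 2: prey: 17+8-9=16; pred: 11+1-5=7
Step 3: prey: 16+8-5=19; pred: 7+1-3=5
Step 4: prey: 19+9-4=24; pred: 5+0-2=3
Step 5: prey: 24+12-3=33; pred: 3+0-1=2
Step 6: prey: 33+16-3=46; pred: 2+0-1=1
Step 7: prey: 46+23-2=67; pred: 1+0-0=1
Step 8: prey: 67+33-3=97; pred: 1+0-0=1
Step 9: prey: 97+48-4=141; pred: 1+0-0=1
Step 10: prey: 141+70-7=204; pred: 1+1-0=2
Step 11: prey: 204+102-20=286; pred: 2+4-1=5
Step 12: prey: 286+143-71=358; pred: 5+14-2=17
Max prey = 358 at step 12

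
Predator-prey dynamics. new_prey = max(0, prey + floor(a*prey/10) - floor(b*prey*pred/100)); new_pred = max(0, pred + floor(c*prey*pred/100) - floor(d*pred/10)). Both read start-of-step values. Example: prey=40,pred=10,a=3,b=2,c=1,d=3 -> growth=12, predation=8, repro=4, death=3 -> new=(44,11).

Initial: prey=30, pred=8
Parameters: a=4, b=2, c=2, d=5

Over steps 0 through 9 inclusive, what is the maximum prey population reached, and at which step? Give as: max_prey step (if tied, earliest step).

Step 1: prey: 30+12-4=38; pred: 8+4-4=8
Step 2: prey: 38+15-6=47; pred: 8+6-4=10
Step 3: prey: 47+18-9=56; pred: 10+9-5=14
Step 4: prey: 56+22-15=63; pred: 14+15-7=22
Step 5: prey: 63+25-27=61; pred: 22+27-11=38
Step 6: prey: 61+24-46=39; pred: 38+46-19=65
Step 7: prey: 39+15-50=4; pred: 65+50-32=83
Step 8: prey: 4+1-6=0; pred: 83+6-41=48
Step 9: prey: 0+0-0=0; pred: 48+0-24=24
Max prey = 63 at step 4

Answer: 63 4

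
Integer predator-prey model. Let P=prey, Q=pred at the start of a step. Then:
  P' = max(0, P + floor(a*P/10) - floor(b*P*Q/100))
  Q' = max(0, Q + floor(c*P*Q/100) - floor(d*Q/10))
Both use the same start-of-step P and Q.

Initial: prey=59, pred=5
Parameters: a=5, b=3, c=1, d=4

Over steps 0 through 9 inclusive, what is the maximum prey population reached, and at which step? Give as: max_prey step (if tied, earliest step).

Step 1: prey: 59+29-8=80; pred: 5+2-2=5
Step 2: prey: 80+40-12=108; pred: 5+4-2=7
Step 3: prey: 108+54-22=140; pred: 7+7-2=12
Step 4: prey: 140+70-50=160; pred: 12+16-4=24
Step 5: prey: 160+80-115=125; pred: 24+38-9=53
Step 6: prey: 125+62-198=0; pred: 53+66-21=98
Step 7: prey: 0+0-0=0; pred: 98+0-39=59
Step 8: prey: 0+0-0=0; pred: 59+0-23=36
Step 9: prey: 0+0-0=0; pred: 36+0-14=22
Max prey = 160 at step 4

Answer: 160 4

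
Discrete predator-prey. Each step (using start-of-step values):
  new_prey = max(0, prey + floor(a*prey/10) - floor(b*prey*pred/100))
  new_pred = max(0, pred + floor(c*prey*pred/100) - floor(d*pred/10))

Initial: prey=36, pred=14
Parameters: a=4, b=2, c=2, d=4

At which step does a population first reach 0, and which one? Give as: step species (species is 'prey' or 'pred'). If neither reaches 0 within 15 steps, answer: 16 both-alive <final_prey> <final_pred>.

Step 1: prey: 36+14-10=40; pred: 14+10-5=19
Step 2: prey: 40+16-15=41; pred: 19+15-7=27
Step 3: prey: 41+16-22=35; pred: 27+22-10=39
Step 4: prey: 35+14-27=22; pred: 39+27-15=51
Step 5: prey: 22+8-22=8; pred: 51+22-20=53
Step 6: prey: 8+3-8=3; pred: 53+8-21=40
Step 7: prey: 3+1-2=2; pred: 40+2-16=26
Step 8: prey: 2+0-1=1; pred: 26+1-10=17
Step 9: prey: 1+0-0=1; pred: 17+0-6=11
Step 10: prey: 1+0-0=1; pred: 11+0-4=7
Step 11: prey: 1+0-0=1; pred: 7+0-2=5
Step 12: prey: 1+0-0=1; pred: 5+0-2=3
Step 13: prey: 1+0-0=1; pred: 3+0-1=2
Step 14: prey: 1+0-0=1; pred: 2+0-0=2
Steps 15-15: state stable at prey=1, pred=2 (no change)
No extinction within 15 steps

Answer: 16 both-alive 1 2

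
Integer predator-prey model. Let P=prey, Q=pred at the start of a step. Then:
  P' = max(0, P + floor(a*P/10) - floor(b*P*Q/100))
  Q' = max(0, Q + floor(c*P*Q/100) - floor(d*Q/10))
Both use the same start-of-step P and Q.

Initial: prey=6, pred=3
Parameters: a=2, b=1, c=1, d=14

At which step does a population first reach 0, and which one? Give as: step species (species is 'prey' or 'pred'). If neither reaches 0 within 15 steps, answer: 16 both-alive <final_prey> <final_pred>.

Answer: 1 pred

Derivation:
Step 1: prey: 6+1-0=7; pred: 3+0-4=0
First extinction: pred at step 1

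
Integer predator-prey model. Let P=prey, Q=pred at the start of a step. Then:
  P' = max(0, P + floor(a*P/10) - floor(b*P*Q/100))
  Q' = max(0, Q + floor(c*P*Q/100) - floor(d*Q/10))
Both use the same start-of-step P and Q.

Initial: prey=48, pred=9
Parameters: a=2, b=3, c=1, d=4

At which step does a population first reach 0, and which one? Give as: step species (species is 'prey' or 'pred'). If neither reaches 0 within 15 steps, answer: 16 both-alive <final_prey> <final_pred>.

Answer: 16 both-alive 30 7

Derivation:
Step 1: prey: 48+9-12=45; pred: 9+4-3=10
Step 2: prey: 45+9-13=41; pred: 10+4-4=10
Step 3: prey: 41+8-12=37; pred: 10+4-4=10
Step 4: prey: 37+7-11=33; pred: 10+3-4=9
Step 5: prey: 33+6-8=31; pred: 9+2-3=8
Step 6: prey: 31+6-7=30; pred: 8+2-3=7
Step 7: prey: 30+6-6=30; pred: 7+2-2=7
Steps 8-15: state stable at prey=30, pred=7 (no change)
No extinction within 15 steps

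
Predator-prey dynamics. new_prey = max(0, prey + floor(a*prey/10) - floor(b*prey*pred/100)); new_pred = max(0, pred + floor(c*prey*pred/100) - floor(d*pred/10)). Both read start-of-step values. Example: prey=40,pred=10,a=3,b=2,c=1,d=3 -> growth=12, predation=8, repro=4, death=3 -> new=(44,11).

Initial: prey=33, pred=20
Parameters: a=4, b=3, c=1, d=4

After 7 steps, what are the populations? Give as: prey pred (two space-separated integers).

Answer: 36 7

Derivation:
Step 1: prey: 33+13-19=27; pred: 20+6-8=18
Step 2: prey: 27+10-14=23; pred: 18+4-7=15
Step 3: prey: 23+9-10=22; pred: 15+3-6=12
Step 4: prey: 22+8-7=23; pred: 12+2-4=10
Step 5: prey: 23+9-6=26; pred: 10+2-4=8
Step 6: prey: 26+10-6=30; pred: 8+2-3=7
Step 7: prey: 30+12-6=36; pred: 7+2-2=7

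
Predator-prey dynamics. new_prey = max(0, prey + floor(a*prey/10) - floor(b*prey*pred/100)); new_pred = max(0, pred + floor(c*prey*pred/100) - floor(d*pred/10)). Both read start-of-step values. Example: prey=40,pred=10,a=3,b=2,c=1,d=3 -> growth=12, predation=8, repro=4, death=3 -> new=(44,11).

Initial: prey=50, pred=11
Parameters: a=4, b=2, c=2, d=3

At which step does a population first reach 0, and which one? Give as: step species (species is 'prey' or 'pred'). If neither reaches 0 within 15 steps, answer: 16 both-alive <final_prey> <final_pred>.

Answer: 5 prey

Derivation:
Step 1: prey: 50+20-11=59; pred: 11+11-3=19
Step 2: prey: 59+23-22=60; pred: 19+22-5=36
Step 3: prey: 60+24-43=41; pred: 36+43-10=69
Step 4: prey: 41+16-56=1; pred: 69+56-20=105
Step 5: prey: 1+0-2=0; pred: 105+2-31=76
First extinction: prey at step 5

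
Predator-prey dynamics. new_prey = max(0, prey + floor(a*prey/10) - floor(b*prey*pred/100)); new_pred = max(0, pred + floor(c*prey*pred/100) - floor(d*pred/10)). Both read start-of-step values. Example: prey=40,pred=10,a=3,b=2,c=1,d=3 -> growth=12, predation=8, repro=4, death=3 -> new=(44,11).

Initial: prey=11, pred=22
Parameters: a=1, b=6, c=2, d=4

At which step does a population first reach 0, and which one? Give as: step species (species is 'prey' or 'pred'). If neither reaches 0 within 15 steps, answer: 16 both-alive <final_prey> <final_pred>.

Step 1: prey: 11+1-14=0; pred: 22+4-8=18
First extinction: prey at step 1

Answer: 1 prey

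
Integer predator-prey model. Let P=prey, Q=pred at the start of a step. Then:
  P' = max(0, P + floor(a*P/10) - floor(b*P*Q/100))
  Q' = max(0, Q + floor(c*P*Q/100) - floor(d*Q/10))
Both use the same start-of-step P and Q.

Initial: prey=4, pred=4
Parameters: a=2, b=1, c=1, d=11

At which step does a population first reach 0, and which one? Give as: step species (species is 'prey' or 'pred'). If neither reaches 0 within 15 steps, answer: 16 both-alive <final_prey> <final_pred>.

Step 1: prey: 4+0-0=4; pred: 4+0-4=0
First extinction: pred at step 1

Answer: 1 pred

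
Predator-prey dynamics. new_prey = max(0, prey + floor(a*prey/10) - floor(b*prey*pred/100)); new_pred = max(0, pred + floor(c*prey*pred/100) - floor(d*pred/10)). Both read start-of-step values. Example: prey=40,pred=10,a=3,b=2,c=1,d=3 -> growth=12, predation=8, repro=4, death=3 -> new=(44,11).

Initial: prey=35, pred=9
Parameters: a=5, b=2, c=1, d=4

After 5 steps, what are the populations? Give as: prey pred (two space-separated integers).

Answer: 116 28

Derivation:
Step 1: prey: 35+17-6=46; pred: 9+3-3=9
Step 2: prey: 46+23-8=61; pred: 9+4-3=10
Step 3: prey: 61+30-12=79; pred: 10+6-4=12
Step 4: prey: 79+39-18=100; pred: 12+9-4=17
Step 5: prey: 100+50-34=116; pred: 17+17-6=28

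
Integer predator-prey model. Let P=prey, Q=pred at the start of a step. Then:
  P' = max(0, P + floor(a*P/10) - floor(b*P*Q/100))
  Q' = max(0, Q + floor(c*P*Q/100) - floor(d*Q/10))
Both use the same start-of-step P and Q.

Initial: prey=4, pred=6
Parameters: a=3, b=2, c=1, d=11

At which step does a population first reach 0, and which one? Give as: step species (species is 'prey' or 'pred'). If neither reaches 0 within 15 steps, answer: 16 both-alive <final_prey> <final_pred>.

Step 1: prey: 4+1-0=5; pred: 6+0-6=0
First extinction: pred at step 1

Answer: 1 pred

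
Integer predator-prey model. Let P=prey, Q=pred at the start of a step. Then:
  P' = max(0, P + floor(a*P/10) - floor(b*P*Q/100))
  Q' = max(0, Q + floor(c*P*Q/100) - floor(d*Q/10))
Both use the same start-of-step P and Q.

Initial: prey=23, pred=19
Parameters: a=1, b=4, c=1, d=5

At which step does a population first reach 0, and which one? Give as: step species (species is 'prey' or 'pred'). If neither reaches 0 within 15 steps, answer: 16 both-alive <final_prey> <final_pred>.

Answer: 16 both-alive 3 1

Derivation:
Step 1: prey: 23+2-17=8; pred: 19+4-9=14
Step 2: prey: 8+0-4=4; pred: 14+1-7=8
Step 3: prey: 4+0-1=3; pred: 8+0-4=4
Step 4: prey: 3+0-0=3; pred: 4+0-2=2
Step 5: prey: 3+0-0=3; pred: 2+0-1=1
Step 6: prey: 3+0-0=3; pred: 1+0-0=1
Steps 7-15: state stable at prey=3, pred=1 (no change)
No extinction within 15 steps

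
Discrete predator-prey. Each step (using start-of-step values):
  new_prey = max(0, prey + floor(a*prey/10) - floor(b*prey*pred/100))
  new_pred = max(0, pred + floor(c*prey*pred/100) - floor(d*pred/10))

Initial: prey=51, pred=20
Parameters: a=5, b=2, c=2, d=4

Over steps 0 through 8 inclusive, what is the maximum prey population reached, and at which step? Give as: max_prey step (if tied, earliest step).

Answer: 56 1

Derivation:
Step 1: prey: 51+25-20=56; pred: 20+20-8=32
Step 2: prey: 56+28-35=49; pred: 32+35-12=55
Step 3: prey: 49+24-53=20; pred: 55+53-22=86
Step 4: prey: 20+10-34=0; pred: 86+34-34=86
Step 5: prey: 0+0-0=0; pred: 86+0-34=52
Step 6: prey: 0+0-0=0; pred: 52+0-20=32
Step 7: prey: 0+0-0=0; pred: 32+0-12=20
Step 8: prey: 0+0-0=0; pred: 20+0-8=12
Max prey = 56 at step 1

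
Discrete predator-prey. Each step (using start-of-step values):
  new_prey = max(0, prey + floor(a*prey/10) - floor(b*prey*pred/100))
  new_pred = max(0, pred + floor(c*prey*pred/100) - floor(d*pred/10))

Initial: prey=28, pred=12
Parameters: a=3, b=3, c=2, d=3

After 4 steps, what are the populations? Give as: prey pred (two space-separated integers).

Step 1: prey: 28+8-10=26; pred: 12+6-3=15
Step 2: prey: 26+7-11=22; pred: 15+7-4=18
Step 3: prey: 22+6-11=17; pred: 18+7-5=20
Step 4: prey: 17+5-10=12; pred: 20+6-6=20

Answer: 12 20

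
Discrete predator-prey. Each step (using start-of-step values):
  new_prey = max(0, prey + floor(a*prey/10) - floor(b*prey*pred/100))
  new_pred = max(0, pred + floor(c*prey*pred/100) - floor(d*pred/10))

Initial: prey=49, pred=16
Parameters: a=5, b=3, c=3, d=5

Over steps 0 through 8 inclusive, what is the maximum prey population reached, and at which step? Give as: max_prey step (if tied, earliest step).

Step 1: prey: 49+24-23=50; pred: 16+23-8=31
Step 2: prey: 50+25-46=29; pred: 31+46-15=62
Step 3: prey: 29+14-53=0; pred: 62+53-31=84
Step 4: prey: 0+0-0=0; pred: 84+0-42=42
Step 5: prey: 0+0-0=0; pred: 42+0-21=21
Step 6: prey: 0+0-0=0; pred: 21+0-10=11
Step 7: prey: 0+0-0=0; pred: 11+0-5=6
Step 8: prey: 0+0-0=0; pred: 6+0-3=3
Max prey = 50 at step 1

Answer: 50 1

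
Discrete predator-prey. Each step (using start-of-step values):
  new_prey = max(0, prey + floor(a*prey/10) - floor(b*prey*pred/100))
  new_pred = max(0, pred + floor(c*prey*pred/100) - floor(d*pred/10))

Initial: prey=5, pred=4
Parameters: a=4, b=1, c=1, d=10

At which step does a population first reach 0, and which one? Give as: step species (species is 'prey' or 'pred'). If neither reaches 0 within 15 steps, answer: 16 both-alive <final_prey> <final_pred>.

Step 1: prey: 5+2-0=7; pred: 4+0-4=0
First extinction: pred at step 1

Answer: 1 pred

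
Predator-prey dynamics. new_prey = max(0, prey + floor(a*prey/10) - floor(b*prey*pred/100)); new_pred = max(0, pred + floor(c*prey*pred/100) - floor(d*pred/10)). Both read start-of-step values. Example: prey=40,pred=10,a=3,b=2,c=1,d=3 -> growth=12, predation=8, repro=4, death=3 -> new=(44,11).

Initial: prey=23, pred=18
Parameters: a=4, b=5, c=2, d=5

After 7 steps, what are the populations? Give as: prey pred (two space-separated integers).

Answer: 11 1

Derivation:
Step 1: prey: 23+9-20=12; pred: 18+8-9=17
Step 2: prey: 12+4-10=6; pred: 17+4-8=13
Step 3: prey: 6+2-3=5; pred: 13+1-6=8
Step 4: prey: 5+2-2=5; pred: 8+0-4=4
Step 5: prey: 5+2-1=6; pred: 4+0-2=2
Step 6: prey: 6+2-0=8; pred: 2+0-1=1
Step 7: prey: 8+3-0=11; pred: 1+0-0=1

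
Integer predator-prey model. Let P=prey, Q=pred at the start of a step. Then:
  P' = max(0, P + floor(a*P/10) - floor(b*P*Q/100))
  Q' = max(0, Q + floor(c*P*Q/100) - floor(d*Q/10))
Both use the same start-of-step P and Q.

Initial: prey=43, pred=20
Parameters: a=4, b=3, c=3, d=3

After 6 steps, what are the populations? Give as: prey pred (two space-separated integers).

Step 1: prey: 43+17-25=35; pred: 20+25-6=39
Step 2: prey: 35+14-40=9; pred: 39+40-11=68
Step 3: prey: 9+3-18=0; pred: 68+18-20=66
Step 4: prey: 0+0-0=0; pred: 66+0-19=47
Step 5: prey: 0+0-0=0; pred: 47+0-14=33
Step 6: prey: 0+0-0=0; pred: 33+0-9=24

Answer: 0 24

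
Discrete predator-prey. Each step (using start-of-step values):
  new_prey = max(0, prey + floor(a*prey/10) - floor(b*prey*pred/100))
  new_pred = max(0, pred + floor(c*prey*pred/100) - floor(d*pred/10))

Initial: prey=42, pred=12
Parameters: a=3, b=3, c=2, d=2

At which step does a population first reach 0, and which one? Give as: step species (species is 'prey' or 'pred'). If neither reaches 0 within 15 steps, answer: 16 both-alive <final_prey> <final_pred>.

Answer: 5 prey

Derivation:
Step 1: prey: 42+12-15=39; pred: 12+10-2=20
Step 2: prey: 39+11-23=27; pred: 20+15-4=31
Step 3: prey: 27+8-25=10; pred: 31+16-6=41
Step 4: prey: 10+3-12=1; pred: 41+8-8=41
Step 5: prey: 1+0-1=0; pred: 41+0-8=33
First extinction: prey at step 5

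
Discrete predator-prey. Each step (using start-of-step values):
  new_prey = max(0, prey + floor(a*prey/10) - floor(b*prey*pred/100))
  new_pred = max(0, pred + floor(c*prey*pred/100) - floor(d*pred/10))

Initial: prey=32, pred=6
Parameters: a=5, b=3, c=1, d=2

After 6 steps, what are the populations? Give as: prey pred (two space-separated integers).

Step 1: prey: 32+16-5=43; pred: 6+1-1=6
Step 2: prey: 43+21-7=57; pred: 6+2-1=7
Step 3: prey: 57+28-11=74; pred: 7+3-1=9
Step 4: prey: 74+37-19=92; pred: 9+6-1=14
Step 5: prey: 92+46-38=100; pred: 14+12-2=24
Step 6: prey: 100+50-72=78; pred: 24+24-4=44

Answer: 78 44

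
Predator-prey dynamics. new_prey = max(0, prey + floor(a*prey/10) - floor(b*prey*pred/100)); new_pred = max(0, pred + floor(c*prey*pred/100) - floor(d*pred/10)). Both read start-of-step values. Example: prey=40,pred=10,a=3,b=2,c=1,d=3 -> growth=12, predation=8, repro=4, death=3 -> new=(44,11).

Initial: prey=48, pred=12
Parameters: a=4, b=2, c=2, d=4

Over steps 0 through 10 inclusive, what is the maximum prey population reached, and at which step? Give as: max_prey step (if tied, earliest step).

Answer: 57 2

Derivation:
Step 1: prey: 48+19-11=56; pred: 12+11-4=19
Step 2: prey: 56+22-21=57; pred: 19+21-7=33
Step 3: prey: 57+22-37=42; pred: 33+37-13=57
Step 4: prey: 42+16-47=11; pred: 57+47-22=82
Step 5: prey: 11+4-18=0; pred: 82+18-32=68
Step 6: prey: 0+0-0=0; pred: 68+0-27=41
Step 7: prey: 0+0-0=0; pred: 41+0-16=25
Step 8: prey: 0+0-0=0; pred: 25+0-10=15
Step 9: prey: 0+0-0=0; pred: 15+0-6=9
Step 10: prey: 0+0-0=0; pred: 9+0-3=6
Max prey = 57 at step 2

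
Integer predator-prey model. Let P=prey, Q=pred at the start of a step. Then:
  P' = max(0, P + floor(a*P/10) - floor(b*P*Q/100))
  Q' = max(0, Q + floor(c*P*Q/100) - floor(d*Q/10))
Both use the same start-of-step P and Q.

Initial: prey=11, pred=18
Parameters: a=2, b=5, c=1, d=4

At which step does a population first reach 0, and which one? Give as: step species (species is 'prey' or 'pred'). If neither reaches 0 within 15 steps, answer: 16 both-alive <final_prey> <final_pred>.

Answer: 16 both-alive 2 2

Derivation:
Step 1: prey: 11+2-9=4; pred: 18+1-7=12
Step 2: prey: 4+0-2=2; pred: 12+0-4=8
Step 3: prey: 2+0-0=2; pred: 8+0-3=5
Step 4: prey: 2+0-0=2; pred: 5+0-2=3
Step 5: prey: 2+0-0=2; pred: 3+0-1=2
Step 6: prey: 2+0-0=2; pred: 2+0-0=2
Steps 7-15: state stable at prey=2, pred=2 (no change)
No extinction within 15 steps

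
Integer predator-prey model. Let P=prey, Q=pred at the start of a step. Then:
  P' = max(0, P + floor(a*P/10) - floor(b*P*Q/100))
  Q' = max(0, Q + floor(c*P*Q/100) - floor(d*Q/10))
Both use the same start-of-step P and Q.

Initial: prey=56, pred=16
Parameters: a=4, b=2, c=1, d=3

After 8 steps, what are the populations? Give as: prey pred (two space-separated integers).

Answer: 4 27

Derivation:
Step 1: prey: 56+22-17=61; pred: 16+8-4=20
Step 2: prey: 61+24-24=61; pred: 20+12-6=26
Step 3: prey: 61+24-31=54; pred: 26+15-7=34
Step 4: prey: 54+21-36=39; pred: 34+18-10=42
Step 5: prey: 39+15-32=22; pred: 42+16-12=46
Step 6: prey: 22+8-20=10; pred: 46+10-13=43
Step 7: prey: 10+4-8=6; pred: 43+4-12=35
Step 8: prey: 6+2-4=4; pred: 35+2-10=27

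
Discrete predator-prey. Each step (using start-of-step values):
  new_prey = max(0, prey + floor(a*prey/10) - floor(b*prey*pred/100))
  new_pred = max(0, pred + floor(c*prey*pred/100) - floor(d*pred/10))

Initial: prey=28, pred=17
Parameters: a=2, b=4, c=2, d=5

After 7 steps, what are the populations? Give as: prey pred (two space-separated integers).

Answer: 3 1

Derivation:
Step 1: prey: 28+5-19=14; pred: 17+9-8=18
Step 2: prey: 14+2-10=6; pred: 18+5-9=14
Step 3: prey: 6+1-3=4; pred: 14+1-7=8
Step 4: prey: 4+0-1=3; pred: 8+0-4=4
Step 5: prey: 3+0-0=3; pred: 4+0-2=2
Step 6: prey: 3+0-0=3; pred: 2+0-1=1
Step 7: prey: 3+0-0=3; pred: 1+0-0=1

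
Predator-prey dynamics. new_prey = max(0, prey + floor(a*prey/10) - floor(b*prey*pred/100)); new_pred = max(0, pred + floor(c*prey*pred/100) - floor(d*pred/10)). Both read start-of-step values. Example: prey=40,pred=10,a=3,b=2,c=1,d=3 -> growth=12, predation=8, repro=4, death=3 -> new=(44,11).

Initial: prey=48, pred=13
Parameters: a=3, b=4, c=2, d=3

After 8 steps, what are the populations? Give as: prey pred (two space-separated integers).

Answer: 0 7

Derivation:
Step 1: prey: 48+14-24=38; pred: 13+12-3=22
Step 2: prey: 38+11-33=16; pred: 22+16-6=32
Step 3: prey: 16+4-20=0; pred: 32+10-9=33
Step 4: prey: 0+0-0=0; pred: 33+0-9=24
Step 5: prey: 0+0-0=0; pred: 24+0-7=17
Step 6: prey: 0+0-0=0; pred: 17+0-5=12
Step 7: prey: 0+0-0=0; pred: 12+0-3=9
Step 8: prey: 0+0-0=0; pred: 9+0-2=7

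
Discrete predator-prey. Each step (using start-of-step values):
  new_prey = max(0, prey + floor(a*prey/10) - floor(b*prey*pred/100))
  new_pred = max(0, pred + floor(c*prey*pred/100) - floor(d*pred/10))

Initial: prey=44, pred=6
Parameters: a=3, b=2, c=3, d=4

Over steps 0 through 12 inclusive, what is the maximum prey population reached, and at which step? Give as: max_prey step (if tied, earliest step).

Answer: 56 2

Derivation:
Step 1: prey: 44+13-5=52; pred: 6+7-2=11
Step 2: prey: 52+15-11=56; pred: 11+17-4=24
Step 3: prey: 56+16-26=46; pred: 24+40-9=55
Step 4: prey: 46+13-50=9; pred: 55+75-22=108
Step 5: prey: 9+2-19=0; pred: 108+29-43=94
Step 6: prey: 0+0-0=0; pred: 94+0-37=57
Step 7: prey: 0+0-0=0; pred: 57+0-22=35
Step 8: prey: 0+0-0=0; pred: 35+0-14=21
Step 9: prey: 0+0-0=0; pred: 21+0-8=13
Step 10: prey: 0+0-0=0; pred: 13+0-5=8
Step 11: prey: 0+0-0=0; pred: 8+0-3=5
Step 12: prey: 0+0-0=0; pred: 5+0-2=3
Max prey = 56 at step 2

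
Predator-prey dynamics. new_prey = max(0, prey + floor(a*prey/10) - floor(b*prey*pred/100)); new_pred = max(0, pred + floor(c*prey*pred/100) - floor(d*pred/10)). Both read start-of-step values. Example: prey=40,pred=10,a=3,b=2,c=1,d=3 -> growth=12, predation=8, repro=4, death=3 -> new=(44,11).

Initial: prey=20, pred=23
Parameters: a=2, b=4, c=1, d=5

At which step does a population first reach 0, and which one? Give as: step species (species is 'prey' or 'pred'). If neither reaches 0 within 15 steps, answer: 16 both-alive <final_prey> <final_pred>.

Step 1: prey: 20+4-18=6; pred: 23+4-11=16
Step 2: prey: 6+1-3=4; pred: 16+0-8=8
Step 3: prey: 4+0-1=3; pred: 8+0-4=4
Step 4: prey: 3+0-0=3; pred: 4+0-2=2
Step 5: prey: 3+0-0=3; pred: 2+0-1=1
Step 6: prey: 3+0-0=3; pred: 1+0-0=1
Steps 7-15: state stable at prey=3, pred=1 (no change)
No extinction within 15 steps

Answer: 16 both-alive 3 1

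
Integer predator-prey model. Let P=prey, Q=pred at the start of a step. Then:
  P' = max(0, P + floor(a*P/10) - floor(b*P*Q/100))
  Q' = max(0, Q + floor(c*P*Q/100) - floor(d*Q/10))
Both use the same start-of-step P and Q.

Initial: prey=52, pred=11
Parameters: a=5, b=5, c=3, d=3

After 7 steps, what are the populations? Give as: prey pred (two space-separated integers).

Answer: 0 15

Derivation:
Step 1: prey: 52+26-28=50; pred: 11+17-3=25
Step 2: prey: 50+25-62=13; pred: 25+37-7=55
Step 3: prey: 13+6-35=0; pred: 55+21-16=60
Step 4: prey: 0+0-0=0; pred: 60+0-18=42
Step 5: prey: 0+0-0=0; pred: 42+0-12=30
Step 6: prey: 0+0-0=0; pred: 30+0-9=21
Step 7: prey: 0+0-0=0; pred: 21+0-6=15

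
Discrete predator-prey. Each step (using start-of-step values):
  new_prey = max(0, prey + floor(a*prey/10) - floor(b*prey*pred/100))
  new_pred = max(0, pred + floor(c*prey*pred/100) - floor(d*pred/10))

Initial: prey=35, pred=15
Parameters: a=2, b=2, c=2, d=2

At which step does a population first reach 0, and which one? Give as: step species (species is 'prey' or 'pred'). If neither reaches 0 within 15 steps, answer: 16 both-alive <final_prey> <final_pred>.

Step 1: prey: 35+7-10=32; pred: 15+10-3=22
Step 2: prey: 32+6-14=24; pred: 22+14-4=32
Step 3: prey: 24+4-15=13; pred: 32+15-6=41
Step 4: prey: 13+2-10=5; pred: 41+10-8=43
Step 5: prey: 5+1-4=2; pred: 43+4-8=39
Step 6: prey: 2+0-1=1; pred: 39+1-7=33
Step 7: prey: 1+0-0=1; pred: 33+0-6=27
Step 8: prey: 1+0-0=1; pred: 27+0-5=22
Step 9: prey: 1+0-0=1; pred: 22+0-4=18
Step 10: prey: 1+0-0=1; pred: 18+0-3=15
Step 11: prey: 1+0-0=1; pred: 15+0-3=12
Step 12: prey: 1+0-0=1; pred: 12+0-2=10
Step 13: prey: 1+0-0=1; pred: 10+0-2=8
Step 14: prey: 1+0-0=1; pred: 8+0-1=7
Step 15: prey: 1+0-0=1; pred: 7+0-1=6
No extinction within 15 steps

Answer: 16 both-alive 1 6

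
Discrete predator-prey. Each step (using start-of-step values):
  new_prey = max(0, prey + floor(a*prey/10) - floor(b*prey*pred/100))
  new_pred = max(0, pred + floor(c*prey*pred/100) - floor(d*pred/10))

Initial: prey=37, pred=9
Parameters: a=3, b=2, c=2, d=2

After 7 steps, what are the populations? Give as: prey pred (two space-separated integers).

Step 1: prey: 37+11-6=42; pred: 9+6-1=14
Step 2: prey: 42+12-11=43; pred: 14+11-2=23
Step 3: prey: 43+12-19=36; pred: 23+19-4=38
Step 4: prey: 36+10-27=19; pred: 38+27-7=58
Step 5: prey: 19+5-22=2; pred: 58+22-11=69
Step 6: prey: 2+0-2=0; pred: 69+2-13=58
Step 7: prey: 0+0-0=0; pred: 58+0-11=47

Answer: 0 47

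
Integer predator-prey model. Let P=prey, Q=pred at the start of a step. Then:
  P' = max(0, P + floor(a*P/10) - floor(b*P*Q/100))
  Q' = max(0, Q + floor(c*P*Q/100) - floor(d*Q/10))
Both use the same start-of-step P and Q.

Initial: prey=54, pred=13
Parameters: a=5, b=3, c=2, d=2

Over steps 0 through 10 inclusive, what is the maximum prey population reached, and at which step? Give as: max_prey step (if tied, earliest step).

Answer: 60 1

Derivation:
Step 1: prey: 54+27-21=60; pred: 13+14-2=25
Step 2: prey: 60+30-45=45; pred: 25+30-5=50
Step 3: prey: 45+22-67=0; pred: 50+45-10=85
Step 4: prey: 0+0-0=0; pred: 85+0-17=68
Step 5: prey: 0+0-0=0; pred: 68+0-13=55
Step 6: prey: 0+0-0=0; pred: 55+0-11=44
Step 7: prey: 0+0-0=0; pred: 44+0-8=36
Step 8: prey: 0+0-0=0; pred: 36+0-7=29
Step 9: prey: 0+0-0=0; pred: 29+0-5=24
Step 10: prey: 0+0-0=0; pred: 24+0-4=20
Max prey = 60 at step 1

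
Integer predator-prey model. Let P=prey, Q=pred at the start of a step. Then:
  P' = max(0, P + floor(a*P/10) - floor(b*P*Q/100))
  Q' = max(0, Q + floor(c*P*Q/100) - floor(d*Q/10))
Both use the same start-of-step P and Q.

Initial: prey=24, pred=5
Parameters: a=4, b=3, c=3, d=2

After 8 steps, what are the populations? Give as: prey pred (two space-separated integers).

Step 1: prey: 24+9-3=30; pred: 5+3-1=7
Step 2: prey: 30+12-6=36; pred: 7+6-1=12
Step 3: prey: 36+14-12=38; pred: 12+12-2=22
Step 4: prey: 38+15-25=28; pred: 22+25-4=43
Step 5: prey: 28+11-36=3; pred: 43+36-8=71
Step 6: prey: 3+1-6=0; pred: 71+6-14=63
Step 7: prey: 0+0-0=0; pred: 63+0-12=51
Step 8: prey: 0+0-0=0; pred: 51+0-10=41

Answer: 0 41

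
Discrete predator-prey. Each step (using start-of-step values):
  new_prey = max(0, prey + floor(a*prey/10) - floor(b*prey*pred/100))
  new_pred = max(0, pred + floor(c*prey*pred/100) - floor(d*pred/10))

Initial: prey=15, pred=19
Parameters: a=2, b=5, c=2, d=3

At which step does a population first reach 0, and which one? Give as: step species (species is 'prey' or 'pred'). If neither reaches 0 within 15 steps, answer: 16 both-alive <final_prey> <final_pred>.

Answer: 16 both-alive 1 3

Derivation:
Step 1: prey: 15+3-14=4; pred: 19+5-5=19
Step 2: prey: 4+0-3=1; pred: 19+1-5=15
Step 3: prey: 1+0-0=1; pred: 15+0-4=11
Step 4: prey: 1+0-0=1; pred: 11+0-3=8
Step 5: prey: 1+0-0=1; pred: 8+0-2=6
Step 6: prey: 1+0-0=1; pred: 6+0-1=5
Step 7: prey: 1+0-0=1; pred: 5+0-1=4
Step 8: prey: 1+0-0=1; pred: 4+0-1=3
Step 9: prey: 1+0-0=1; pred: 3+0-0=3
Steps 10-15: state stable at prey=1, pred=3 (no change)
No extinction within 15 steps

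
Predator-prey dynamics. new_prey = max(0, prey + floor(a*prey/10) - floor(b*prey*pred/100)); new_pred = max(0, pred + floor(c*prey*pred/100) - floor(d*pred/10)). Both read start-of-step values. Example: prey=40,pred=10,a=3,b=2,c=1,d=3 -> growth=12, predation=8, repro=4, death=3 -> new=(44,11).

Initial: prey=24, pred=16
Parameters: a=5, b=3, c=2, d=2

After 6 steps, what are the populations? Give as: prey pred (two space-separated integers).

Step 1: prey: 24+12-11=25; pred: 16+7-3=20
Step 2: prey: 25+12-15=22; pred: 20+10-4=26
Step 3: prey: 22+11-17=16; pred: 26+11-5=32
Step 4: prey: 16+8-15=9; pred: 32+10-6=36
Step 5: prey: 9+4-9=4; pred: 36+6-7=35
Step 6: prey: 4+2-4=2; pred: 35+2-7=30

Answer: 2 30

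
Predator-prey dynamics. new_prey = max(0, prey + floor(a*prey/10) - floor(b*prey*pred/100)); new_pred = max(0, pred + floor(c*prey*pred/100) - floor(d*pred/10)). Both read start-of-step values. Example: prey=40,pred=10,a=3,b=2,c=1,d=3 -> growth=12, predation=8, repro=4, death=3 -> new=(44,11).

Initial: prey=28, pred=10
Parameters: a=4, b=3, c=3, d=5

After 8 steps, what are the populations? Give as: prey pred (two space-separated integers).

Answer: 3 7

Derivation:
Step 1: prey: 28+11-8=31; pred: 10+8-5=13
Step 2: prey: 31+12-12=31; pred: 13+12-6=19
Step 3: prey: 31+12-17=26; pred: 19+17-9=27
Step 4: prey: 26+10-21=15; pred: 27+21-13=35
Step 5: prey: 15+6-15=6; pred: 35+15-17=33
Step 6: prey: 6+2-5=3; pred: 33+5-16=22
Step 7: prey: 3+1-1=3; pred: 22+1-11=12
Step 8: prey: 3+1-1=3; pred: 12+1-6=7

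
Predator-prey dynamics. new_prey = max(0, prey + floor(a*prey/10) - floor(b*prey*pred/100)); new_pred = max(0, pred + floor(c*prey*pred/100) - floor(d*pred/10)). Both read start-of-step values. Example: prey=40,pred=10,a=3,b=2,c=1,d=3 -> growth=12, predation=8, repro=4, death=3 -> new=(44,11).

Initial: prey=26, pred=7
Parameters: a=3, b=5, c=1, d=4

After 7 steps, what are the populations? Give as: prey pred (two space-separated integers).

Answer: 36 4

Derivation:
Step 1: prey: 26+7-9=24; pred: 7+1-2=6
Step 2: prey: 24+7-7=24; pred: 6+1-2=5
Step 3: prey: 24+7-6=25; pred: 5+1-2=4
Step 4: prey: 25+7-5=27; pred: 4+1-1=4
Step 5: prey: 27+8-5=30; pred: 4+1-1=4
Step 6: prey: 30+9-6=33; pred: 4+1-1=4
Step 7: prey: 33+9-6=36; pred: 4+1-1=4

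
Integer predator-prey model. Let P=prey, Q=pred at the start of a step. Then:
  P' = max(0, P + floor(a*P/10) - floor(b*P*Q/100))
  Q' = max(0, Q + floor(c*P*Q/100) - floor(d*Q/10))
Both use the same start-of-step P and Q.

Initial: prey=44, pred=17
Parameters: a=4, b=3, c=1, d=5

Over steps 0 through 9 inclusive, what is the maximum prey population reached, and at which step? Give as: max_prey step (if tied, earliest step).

Answer: 79 9

Derivation:
Step 1: prey: 44+17-22=39; pred: 17+7-8=16
Step 2: prey: 39+15-18=36; pred: 16+6-8=14
Step 3: prey: 36+14-15=35; pred: 14+5-7=12
Step 4: prey: 35+14-12=37; pred: 12+4-6=10
Step 5: prey: 37+14-11=40; pred: 10+3-5=8
Step 6: prey: 40+16-9=47; pred: 8+3-4=7
Step 7: prey: 47+18-9=56; pred: 7+3-3=7
Step 8: prey: 56+22-11=67; pred: 7+3-3=7
Step 9: prey: 67+26-14=79; pred: 7+4-3=8
Max prey = 79 at step 9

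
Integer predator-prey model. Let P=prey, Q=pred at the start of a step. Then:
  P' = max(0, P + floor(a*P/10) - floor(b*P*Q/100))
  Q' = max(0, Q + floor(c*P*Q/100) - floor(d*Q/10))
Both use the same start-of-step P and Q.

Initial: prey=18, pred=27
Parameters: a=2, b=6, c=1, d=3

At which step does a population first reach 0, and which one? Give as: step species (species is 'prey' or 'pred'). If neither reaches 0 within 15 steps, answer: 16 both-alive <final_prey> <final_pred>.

Step 1: prey: 18+3-29=0; pred: 27+4-8=23
First extinction: prey at step 1

Answer: 1 prey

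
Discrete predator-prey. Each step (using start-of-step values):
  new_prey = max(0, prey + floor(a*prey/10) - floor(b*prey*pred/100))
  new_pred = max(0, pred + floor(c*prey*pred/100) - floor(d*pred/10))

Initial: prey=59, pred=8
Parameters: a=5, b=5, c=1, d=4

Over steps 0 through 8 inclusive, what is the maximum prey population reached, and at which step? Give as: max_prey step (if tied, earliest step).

Answer: 68 2

Derivation:
Step 1: prey: 59+29-23=65; pred: 8+4-3=9
Step 2: prey: 65+32-29=68; pred: 9+5-3=11
Step 3: prey: 68+34-37=65; pred: 11+7-4=14
Step 4: prey: 65+32-45=52; pred: 14+9-5=18
Step 5: prey: 52+26-46=32; pred: 18+9-7=20
Step 6: prey: 32+16-32=16; pred: 20+6-8=18
Step 7: prey: 16+8-14=10; pred: 18+2-7=13
Step 8: prey: 10+5-6=9; pred: 13+1-5=9
Max prey = 68 at step 2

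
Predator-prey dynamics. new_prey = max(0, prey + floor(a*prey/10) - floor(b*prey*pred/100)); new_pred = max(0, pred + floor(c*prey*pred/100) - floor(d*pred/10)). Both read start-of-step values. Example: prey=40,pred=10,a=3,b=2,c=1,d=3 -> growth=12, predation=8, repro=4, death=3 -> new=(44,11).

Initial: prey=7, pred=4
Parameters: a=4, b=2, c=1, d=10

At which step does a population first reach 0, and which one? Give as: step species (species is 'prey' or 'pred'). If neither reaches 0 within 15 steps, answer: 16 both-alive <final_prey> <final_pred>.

Answer: 1 pred

Derivation:
Step 1: prey: 7+2-0=9; pred: 4+0-4=0
First extinction: pred at step 1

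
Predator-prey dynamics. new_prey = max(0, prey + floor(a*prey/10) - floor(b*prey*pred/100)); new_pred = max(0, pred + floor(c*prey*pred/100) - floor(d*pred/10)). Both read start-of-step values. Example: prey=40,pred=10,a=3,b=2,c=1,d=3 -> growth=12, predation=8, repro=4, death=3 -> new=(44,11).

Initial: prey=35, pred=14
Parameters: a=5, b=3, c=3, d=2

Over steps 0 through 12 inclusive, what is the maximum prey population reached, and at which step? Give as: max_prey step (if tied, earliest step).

Step 1: prey: 35+17-14=38; pred: 14+14-2=26
Step 2: prey: 38+19-29=28; pred: 26+29-5=50
Step 3: prey: 28+14-42=0; pred: 50+42-10=82
Step 4: prey: 0+0-0=0; pred: 82+0-16=66
Step 5: prey: 0+0-0=0; pred: 66+0-13=53
Step 6: prey: 0+0-0=0; pred: 53+0-10=43
Step 7: prey: 0+0-0=0; pred: 43+0-8=35
Step 8: prey: 0+0-0=0; pred: 35+0-7=28
Step 9: prey: 0+0-0=0; pred: 28+0-5=23
Step 10: prey: 0+0-0=0; pred: 23+0-4=19
Step 11: prey: 0+0-0=0; pred: 19+0-3=16
Step 12: prey: 0+0-0=0; pred: 16+0-3=13
Max prey = 38 at step 1

Answer: 38 1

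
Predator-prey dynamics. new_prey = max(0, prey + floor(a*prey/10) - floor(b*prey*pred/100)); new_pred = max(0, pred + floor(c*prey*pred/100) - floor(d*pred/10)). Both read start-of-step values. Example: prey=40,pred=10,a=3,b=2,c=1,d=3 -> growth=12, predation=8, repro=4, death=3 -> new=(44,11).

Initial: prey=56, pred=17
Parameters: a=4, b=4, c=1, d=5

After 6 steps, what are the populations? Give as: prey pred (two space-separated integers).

Step 1: prey: 56+22-38=40; pred: 17+9-8=18
Step 2: prey: 40+16-28=28; pred: 18+7-9=16
Step 3: prey: 28+11-17=22; pred: 16+4-8=12
Step 4: prey: 22+8-10=20; pred: 12+2-6=8
Step 5: prey: 20+8-6=22; pred: 8+1-4=5
Step 6: prey: 22+8-4=26; pred: 5+1-2=4

Answer: 26 4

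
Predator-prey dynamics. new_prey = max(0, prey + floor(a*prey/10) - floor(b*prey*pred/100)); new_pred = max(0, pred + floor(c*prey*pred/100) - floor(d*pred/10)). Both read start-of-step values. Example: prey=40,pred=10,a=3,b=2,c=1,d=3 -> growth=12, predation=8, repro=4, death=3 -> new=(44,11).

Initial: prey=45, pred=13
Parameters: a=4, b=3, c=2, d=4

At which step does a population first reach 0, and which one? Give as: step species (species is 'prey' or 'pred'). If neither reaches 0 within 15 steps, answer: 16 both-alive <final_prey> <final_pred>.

Step 1: prey: 45+18-17=46; pred: 13+11-5=19
Step 2: prey: 46+18-26=38; pred: 19+17-7=29
Step 3: prey: 38+15-33=20; pred: 29+22-11=40
Step 4: prey: 20+8-24=4; pred: 40+16-16=40
Step 5: prey: 4+1-4=1; pred: 40+3-16=27
Step 6: prey: 1+0-0=1; pred: 27+0-10=17
Step 7: prey: 1+0-0=1; pred: 17+0-6=11
Step 8: prey: 1+0-0=1; pred: 11+0-4=7
Step 9: prey: 1+0-0=1; pred: 7+0-2=5
Step 10: prey: 1+0-0=1; pred: 5+0-2=3
Step 11: prey: 1+0-0=1; pred: 3+0-1=2
Step 12: prey: 1+0-0=1; pred: 2+0-0=2
Steps 13-15: state stable at prey=1, pred=2 (no change)
No extinction within 15 steps

Answer: 16 both-alive 1 2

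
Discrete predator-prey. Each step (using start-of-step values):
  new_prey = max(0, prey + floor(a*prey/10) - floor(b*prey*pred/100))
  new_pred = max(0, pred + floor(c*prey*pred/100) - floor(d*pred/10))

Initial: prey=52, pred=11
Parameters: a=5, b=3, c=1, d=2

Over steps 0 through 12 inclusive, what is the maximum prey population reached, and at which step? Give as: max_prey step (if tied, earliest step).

Step 1: prey: 52+26-17=61; pred: 11+5-2=14
Step 2: prey: 61+30-25=66; pred: 14+8-2=20
Step 3: prey: 66+33-39=60; pred: 20+13-4=29
Step 4: prey: 60+30-52=38; pred: 29+17-5=41
Step 5: prey: 38+19-46=11; pred: 41+15-8=48
Step 6: prey: 11+5-15=1; pred: 48+5-9=44
Step 7: prey: 1+0-1=0; pred: 44+0-8=36
Step 8: prey: 0+0-0=0; pred: 36+0-7=29
Step 9: prey: 0+0-0=0; pred: 29+0-5=24
Step 10: prey: 0+0-0=0; pred: 24+0-4=20
Step 11: prey: 0+0-0=0; pred: 20+0-4=16
Step 12: prey: 0+0-0=0; pred: 16+0-3=13
Max prey = 66 at step 2

Answer: 66 2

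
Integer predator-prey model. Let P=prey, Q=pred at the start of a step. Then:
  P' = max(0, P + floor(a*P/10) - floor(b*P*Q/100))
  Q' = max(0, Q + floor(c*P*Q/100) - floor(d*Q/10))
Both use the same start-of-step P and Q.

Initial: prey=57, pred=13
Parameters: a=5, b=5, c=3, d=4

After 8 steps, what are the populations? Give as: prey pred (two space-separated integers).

Step 1: prey: 57+28-37=48; pred: 13+22-5=30
Step 2: prey: 48+24-72=0; pred: 30+43-12=61
Step 3: prey: 0+0-0=0; pred: 61+0-24=37
Step 4: prey: 0+0-0=0; pred: 37+0-14=23
Step 5: prey: 0+0-0=0; pred: 23+0-9=14
Step 6: prey: 0+0-0=0; pred: 14+0-5=9
Step 7: prey: 0+0-0=0; pred: 9+0-3=6
Step 8: prey: 0+0-0=0; pred: 6+0-2=4

Answer: 0 4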